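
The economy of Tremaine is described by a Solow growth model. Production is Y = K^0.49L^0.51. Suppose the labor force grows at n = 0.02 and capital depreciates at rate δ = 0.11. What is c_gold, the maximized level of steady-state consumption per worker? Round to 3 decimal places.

c_gold ≈ 1.825

n + δ = 0.02 + 0.11 = 0.13.
Golden rule sets MPK = n+δ: 0.49·k^(0.49−1) = 0.13, so k_gold = (0.49/0.13)^(1/0.51) ≈ 13.4868.
y_gold = 13.4868^0.49 ≈ 3.5781.
c_gold = y_gold − (n+δ)·k_gold = 3.5781 − 0.13·13.4868 ≈ 1.8248.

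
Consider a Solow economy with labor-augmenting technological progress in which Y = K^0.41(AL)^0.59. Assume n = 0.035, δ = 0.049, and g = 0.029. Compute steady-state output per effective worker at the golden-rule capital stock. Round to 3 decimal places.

y_gold ≈ 2.449

Capital per effective worker breaks even when investment replaces (n + g + δ)·k; here n + g + δ = 0.113.
Setting f'(k) = n+g+δ gives 0.41·k^(0.41−1) = 0.113, hence k_gold = (0.41/0.113)^(1/0.59) ≈ 8.8849.
Output: y_gold = k_gold^0.41 = 8.8849^0.41 ≈ 2.4488.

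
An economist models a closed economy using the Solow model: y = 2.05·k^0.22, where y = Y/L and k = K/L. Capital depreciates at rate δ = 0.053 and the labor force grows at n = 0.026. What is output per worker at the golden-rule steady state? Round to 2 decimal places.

The effective depreciation rate is n + δ = 0.026 + 0.053 = 0.079.
Setting f'(k) = n+δ gives 0.22·2.05·k^(0.22−1) = 0.079, hence k_gold = (0.22·2.05/0.079)^(1/0.78) ≈ 9.3312.
Output: y_gold = 2.05·k_gold^0.22 = 2.05·9.3312^0.22 ≈ 3.3507.

y_gold ≈ 3.35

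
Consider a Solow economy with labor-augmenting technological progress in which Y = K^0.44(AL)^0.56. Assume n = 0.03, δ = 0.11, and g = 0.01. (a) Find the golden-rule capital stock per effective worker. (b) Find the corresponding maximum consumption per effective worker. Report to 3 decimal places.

Capital per effective worker breaks even when investment replaces (n + g + δ)·k; here n + g + δ = 0.15.
Maximizing c = f(k) − (n+g+δ)·k gives f'(k) = n+g+δ, i.e. 0.44·k^(0.44−1) = 0.15, so k_gold = (0.44/0.15)^(1/0.56) ≈ 6.8324.
y_gold = 6.8324^0.44 ≈ 2.3292; c_gold = y_gold − 0.15·k_gold ≈ 1.3044.

(a) k_gold ≈ 6.832; (b) c_gold ≈ 1.304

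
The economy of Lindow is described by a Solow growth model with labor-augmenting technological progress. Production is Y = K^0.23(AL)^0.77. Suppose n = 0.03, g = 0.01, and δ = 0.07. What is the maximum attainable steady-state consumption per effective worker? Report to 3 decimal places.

Capital per effective worker breaks even when investment replaces (n + g + δ)·k; here n + g + δ = 0.11.
Setting f'(k) = n+g+δ gives 0.23·k^(0.23−1) = 0.11, hence k_gold = (0.23/0.11)^(1/0.77) ≈ 2.6063.
y_gold = 2.6063^0.23 ≈ 1.2465.
c_gold = y_gold − (n+g+δ)·k_gold = 1.2465 − 0.11·2.6063 ≈ 0.9598.

c_gold ≈ 0.960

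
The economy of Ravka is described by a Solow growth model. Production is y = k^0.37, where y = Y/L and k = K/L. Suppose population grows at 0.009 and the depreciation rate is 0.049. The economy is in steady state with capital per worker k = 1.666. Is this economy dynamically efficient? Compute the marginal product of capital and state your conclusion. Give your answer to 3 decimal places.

dynamically efficient; MPK ≈ 0.268

Capital per worker breaks even when investment replaces (n + δ)·k; here n + δ = 0.058.
MPK = 0.37·k^(0.37−1) = 0.37·1.666^(-0.63) ≈ 0.2683.
MPK > 0.058, so the economy is dynamically efficient (under-saving).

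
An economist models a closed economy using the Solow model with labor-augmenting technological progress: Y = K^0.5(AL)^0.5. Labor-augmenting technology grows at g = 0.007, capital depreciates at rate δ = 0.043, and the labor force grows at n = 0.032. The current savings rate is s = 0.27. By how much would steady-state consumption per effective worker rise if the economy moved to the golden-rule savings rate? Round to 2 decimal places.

The effective depreciation rate is n + g + δ = 0.032 + 0.007 + 0.043 = 0.082.
Current steady state (s = 0.27): k* = (0.27/0.082)^(1/0.5) ≈ 10.8418, y* = 10.8418^0.5 ≈ 3.2927, c* = (1−0.27)·3.2927 ≈ 2.4037.
Maximizing c = f(k) − (n+g+δ)·k gives f'(k) = n+g+δ, i.e. 0.5·k^(0.5−1) = 0.082, so k_gold = (0.5/0.082)^(1/0.5) ≈ 37.1802.
y_gold = 37.1802^0.5 ≈ 6.0976, c_gold = y_gold − 0.082·k_gold ≈ 3.0488.
Gain: Δc = 3.0488 − 2.4037 ≈ 0.6451.

Δc ≈ 0.65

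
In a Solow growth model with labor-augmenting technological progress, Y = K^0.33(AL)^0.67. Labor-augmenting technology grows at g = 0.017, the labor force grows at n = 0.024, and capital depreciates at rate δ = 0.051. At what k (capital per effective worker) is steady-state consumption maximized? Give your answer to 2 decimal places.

The effective depreciation rate is n + g + δ = 0.024 + 0.017 + 0.051 = 0.092.
At the golden rule the marginal product of capital equals n+g+δ: 0.33·k^(0.33−1) = 0.092. Solving, k_gold = (0.33/0.092)^(1/0.67) ≈ 6.7290.

k_gold ≈ 6.73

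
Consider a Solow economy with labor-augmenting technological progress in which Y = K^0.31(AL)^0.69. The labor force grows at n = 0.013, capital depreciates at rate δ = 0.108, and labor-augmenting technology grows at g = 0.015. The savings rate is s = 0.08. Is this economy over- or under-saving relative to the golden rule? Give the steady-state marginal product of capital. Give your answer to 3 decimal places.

under-saving; MPK ≈ 0.527

Break-even investment rate: n + g + δ = 0.013 + 0.015 + 0.108 = 0.136.
Steady-state k*: s·k^0.31 = 0.136·k gives k* = (0.08/0.136)^(1/0.69) ≈ 0.4635.
MPK = 0.31·0.4635^(-0.69) ≈ 0.5270.
MPK > n+g+δ = 0.136, so the economy is dynamically efficient (under-saving).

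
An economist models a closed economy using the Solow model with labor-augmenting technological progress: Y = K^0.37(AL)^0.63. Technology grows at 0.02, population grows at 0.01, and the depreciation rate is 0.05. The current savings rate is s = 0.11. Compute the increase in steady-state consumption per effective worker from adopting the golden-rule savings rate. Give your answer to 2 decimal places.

Capital per effective worker breaks even when investment replaces (n + g + δ)·k; here n + g + δ = 0.08.
Current steady state (s = 0.11): k* = (0.11/0.08)^(1/0.63) ≈ 1.6578, y* = 1.6578^0.37 ≈ 1.2057, c* = (1−0.11)·1.2057 ≈ 1.0730.
At the golden rule the marginal product of capital equals n+g+δ: 0.37·k^(0.37−1) = 0.08. Solving, k_gold = (0.37/0.08)^(1/0.63) ≈ 11.3693.
y_gold = 11.3693^0.37 ≈ 2.4582, c_gold = y_gold − 0.08·k_gold ≈ 1.5487.
Gain: Δc = 1.5487 − 1.0730 ≈ 0.4756.

Δc ≈ 0.48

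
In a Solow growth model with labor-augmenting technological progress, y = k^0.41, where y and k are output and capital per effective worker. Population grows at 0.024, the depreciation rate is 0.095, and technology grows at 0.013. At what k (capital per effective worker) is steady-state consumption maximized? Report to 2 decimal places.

n + g + δ = 0.024 + 0.013 + 0.095 = 0.132.
Maximizing c = f(k) − (n+g+δ)·k gives f'(k) = n+g+δ, i.e. 0.41·k^(0.41−1) = 0.132, so k_gold = (0.41/0.132)^(1/0.59) ≈ 6.8274.

k_gold ≈ 6.83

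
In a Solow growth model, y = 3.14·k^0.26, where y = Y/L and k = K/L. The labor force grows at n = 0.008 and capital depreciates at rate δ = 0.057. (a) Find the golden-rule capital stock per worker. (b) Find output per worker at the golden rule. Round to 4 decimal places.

(a) k_gold ≈ 30.5577; (b) y_gold ≈ 7.6394

The effective depreciation rate is n + δ = 0.008 + 0.057 = 0.065.
Setting f'(k) = n+δ gives 0.26·3.14·k^(0.26−1) = 0.065, hence k_gold = (0.26·3.14/0.065)^(1/0.74) ≈ 30.5577.
y_gold = 3.14·30.5577^0.26 ≈ 7.6394.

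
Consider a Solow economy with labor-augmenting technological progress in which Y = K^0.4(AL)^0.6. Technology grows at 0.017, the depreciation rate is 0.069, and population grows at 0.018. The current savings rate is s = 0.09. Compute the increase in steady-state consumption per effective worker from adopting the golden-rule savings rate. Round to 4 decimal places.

Δc ≈ 0.6465

Capital per effective worker breaks even when investment replaces (n + g + δ)·k; here n + g + δ = 0.104.
Current steady state (s = 0.09): k* = (0.09/0.104)^(1/0.6) ≈ 0.7859, y* = 0.7859^0.4 ≈ 0.9081, c* = (1−0.09)·0.9081 ≈ 0.8264.
Golden rule sets MPK = n+g+δ: 0.4·k^(0.4−1) = 0.104, so k_gold = (0.4/0.104)^(1/0.6) ≈ 9.4416.
y_gold = 9.4416^0.4 ≈ 2.4548, c_gold = y_gold − 0.104·k_gold ≈ 1.4729.
Gain: Δc = 1.4729 − 0.8264 ≈ 0.6465.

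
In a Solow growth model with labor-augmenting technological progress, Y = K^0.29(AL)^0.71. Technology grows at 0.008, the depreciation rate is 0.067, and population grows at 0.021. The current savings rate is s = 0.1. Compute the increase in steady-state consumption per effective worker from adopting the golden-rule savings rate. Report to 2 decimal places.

n + g + δ = 0.021 + 0.008 + 0.067 = 0.096.
Current steady state (s = 0.1): k* = (0.1/0.096)^(1/0.71) ≈ 1.0592, y* = 1.0592^0.29 ≈ 1.0168, c* = (1−0.1)·1.0168 ≈ 0.9151.
Golden rule sets MPK = n+g+δ: 0.29·k^(0.29−1) = 0.096, so k_gold = (0.29/0.096)^(1/0.71) ≈ 4.7450.
y_gold = 4.7450^0.29 ≈ 1.5708, c_gold = y_gold − 0.096·k_gold ≈ 1.1152.
Gain: Δc = 1.1152 − 0.9151 ≈ 0.2001.

Δc ≈ 0.20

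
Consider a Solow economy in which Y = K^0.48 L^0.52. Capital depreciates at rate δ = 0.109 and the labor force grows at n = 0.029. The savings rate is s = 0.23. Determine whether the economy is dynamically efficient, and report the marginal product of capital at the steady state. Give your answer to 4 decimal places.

Capital per worker breaks even when investment replaces (n + δ)·k; here n + δ = 0.138.
Steady-state k*: s·k^0.48 = 0.138·k gives k* = (0.23/0.138)^(1/0.52) ≈ 2.6707.
MPK = 0.48·2.6707^(-0.52) ≈ 0.2880.
MPK > n+δ = 0.138, so the economy is dynamically efficient (under-saving).

dynamically efficient; MPK ≈ 0.2880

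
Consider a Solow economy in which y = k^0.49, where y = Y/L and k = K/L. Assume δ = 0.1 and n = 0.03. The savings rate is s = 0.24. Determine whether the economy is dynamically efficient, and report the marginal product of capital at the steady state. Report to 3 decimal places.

Capital per worker breaks even when investment replaces (n + δ)·k; here n + δ = 0.13.
Steady-state k*: s·k^0.49 = 0.13·k gives k* = (0.24/0.13)^(1/0.51) ≈ 3.3273.
MPK = 0.49·3.3273^(-0.51) ≈ 0.2654.
MPK > n+δ = 0.13, so the economy is dynamically efficient (under-saving).

dynamically efficient; MPK ≈ 0.265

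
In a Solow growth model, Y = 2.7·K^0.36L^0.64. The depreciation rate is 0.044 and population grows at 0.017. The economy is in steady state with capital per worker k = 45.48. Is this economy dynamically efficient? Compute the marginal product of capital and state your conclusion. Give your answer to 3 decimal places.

dynamically efficient; MPK ≈ 0.084

Capital per worker breaks even when investment replaces (n + δ)·k; here n + δ = 0.061.
MPK = 0.36·2.7·k^(0.36−1) = 0.36·2.7·45.48^(-0.64) ≈ 0.0845.
MPK > 0.061, so the economy is dynamically efficient (under-saving).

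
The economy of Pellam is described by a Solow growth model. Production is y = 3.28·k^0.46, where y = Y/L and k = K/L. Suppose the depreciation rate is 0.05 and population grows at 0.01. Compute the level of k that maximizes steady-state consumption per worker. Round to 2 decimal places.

Break-even investment rate: n + δ = 0.01 + 0.05 = 0.06.
Maximizing c = f(k) − (n+δ)·k gives f'(k) = n+δ, i.e. 0.46·3.28·k^(0.46−1) = 0.06, so k_gold = (0.46·3.28/0.06)^(1/0.54) ≈ 392.1771.

k_gold ≈ 392.18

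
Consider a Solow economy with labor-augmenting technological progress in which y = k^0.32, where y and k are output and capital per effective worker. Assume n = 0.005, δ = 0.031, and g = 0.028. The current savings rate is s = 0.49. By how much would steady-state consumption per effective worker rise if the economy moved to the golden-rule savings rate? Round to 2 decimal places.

The effective depreciation rate is n + g + δ = 0.005 + 0.028 + 0.031 = 0.064.
Current steady state (s = 0.49): k* = (0.49/0.064)^(1/0.68) ≈ 19.9537, y* = 19.9537^0.32 ≈ 2.6062, c* = (1−0.49)·2.6062 ≈ 1.3292.
Setting f'(k) = n+g+δ gives 0.32·k^(0.32−1) = 0.064, hence k_gold = (0.32/0.064)^(1/0.68) ≈ 10.6634.
y_gold = 10.6634^0.32 ≈ 2.1327, c_gold = y_gold − 0.064·k_gold ≈ 1.4502.
Gain: Δc = 1.4502 − 1.3292 ≈ 0.1211.

Δc ≈ 0.12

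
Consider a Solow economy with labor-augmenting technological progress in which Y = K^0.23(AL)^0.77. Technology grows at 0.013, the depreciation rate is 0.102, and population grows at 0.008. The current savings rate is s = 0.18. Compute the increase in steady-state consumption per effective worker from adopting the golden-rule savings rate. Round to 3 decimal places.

The effective depreciation rate is n + g + δ = 0.008 + 0.013 + 0.102 = 0.123.
Current steady state (s = 0.18): k* = (0.18/0.123)^(1/0.77) ≈ 1.6397, y* = 1.6397^0.23 ≈ 1.1205, c* = (1−0.18)·1.1205 ≈ 0.9188.
Golden rule sets MPK = n+g+δ: 0.23·k^(0.23−1) = 0.123, so k_gold = (0.23/0.123)^(1/0.77) ≈ 2.2543.
y_gold = 2.2543^0.23 ≈ 1.2056, c_gold = y_gold − 0.123·k_gold ≈ 0.9283.
Gain: Δc = 0.9283 − 0.9188 ≈ 0.0095.

Δc ≈ 0.010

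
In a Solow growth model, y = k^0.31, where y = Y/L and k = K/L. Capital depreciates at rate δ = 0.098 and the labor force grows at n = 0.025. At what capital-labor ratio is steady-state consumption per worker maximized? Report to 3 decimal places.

k_gold ≈ 3.818

n + δ = 0.025 + 0.098 = 0.123.
Setting f'(k) = n+δ gives 0.31·k^(0.31−1) = 0.123, hence k_gold = (0.31/0.123)^(1/0.69) ≈ 3.8179.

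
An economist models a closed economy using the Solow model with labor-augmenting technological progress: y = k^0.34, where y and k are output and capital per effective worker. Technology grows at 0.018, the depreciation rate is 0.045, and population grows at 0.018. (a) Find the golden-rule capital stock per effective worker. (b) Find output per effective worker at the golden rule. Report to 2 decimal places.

(a) k_gold ≈ 8.79; (b) y_gold ≈ 2.09

Capital per effective worker breaks even when investment replaces (n + g + δ)·k; here n + g + δ = 0.081.
Setting f'(k) = n+g+δ gives 0.34·k^(0.34−1) = 0.081, hence k_gold = (0.34/0.081)^(1/0.66) ≈ 8.7888.
y_gold = 8.7888^0.34 ≈ 2.0938.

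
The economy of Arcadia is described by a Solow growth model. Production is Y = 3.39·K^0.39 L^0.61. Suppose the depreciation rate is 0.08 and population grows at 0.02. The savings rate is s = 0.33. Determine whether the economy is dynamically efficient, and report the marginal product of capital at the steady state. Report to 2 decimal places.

dynamically efficient; MPK ≈ 0.12

Capital per worker breaks even when investment replaces (n + δ)·k; here n + δ = 0.1.
Steady-state k*: s·A·k^0.39 = 0.1·k gives k* = (0.33·3.39/0.1)^(1/0.61) ≈ 52.3845.
MPK = 0.39·3.39·52.3845^(-0.61) ≈ 0.1182.
MPK > n+δ = 0.1, so the economy is dynamically efficient (under-saving).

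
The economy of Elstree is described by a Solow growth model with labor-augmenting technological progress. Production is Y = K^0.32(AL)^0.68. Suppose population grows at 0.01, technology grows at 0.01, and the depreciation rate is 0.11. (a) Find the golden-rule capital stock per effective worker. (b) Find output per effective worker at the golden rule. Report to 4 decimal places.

The effective depreciation rate is n + g + δ = 0.01 + 0.01 + 0.11 = 0.13.
Setting f'(k) = n+g+δ gives 0.32·k^(0.32−1) = 0.13, hence k_gold = (0.32/0.13)^(1/0.68) ≈ 3.7610.
y_gold = 3.7610^0.32 ≈ 1.5279.

(a) k_gold ≈ 3.7610; (b) y_gold ≈ 1.5279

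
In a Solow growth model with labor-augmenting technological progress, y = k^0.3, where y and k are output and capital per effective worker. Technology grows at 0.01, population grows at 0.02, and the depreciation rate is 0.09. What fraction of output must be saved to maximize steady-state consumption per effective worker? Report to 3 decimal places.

s_gold = 0.300

n + g + δ = 0.02 + 0.01 + 0.09 = 0.12.
At the golden rule MPK = n+g+δ, and in any Cobb-Douglas steady state s = (n+g+δ)·k/y = MPK·k/y = capital's share 0.3.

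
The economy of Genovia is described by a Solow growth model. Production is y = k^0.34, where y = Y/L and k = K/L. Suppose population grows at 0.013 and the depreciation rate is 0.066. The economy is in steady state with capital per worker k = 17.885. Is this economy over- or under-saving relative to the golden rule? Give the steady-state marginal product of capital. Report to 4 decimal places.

over-saving; MPK ≈ 0.0507

The effective depreciation rate is n + δ = 0.013 + 0.066 = 0.079.
MPK = 0.34·k^(0.34−1) = 0.34·17.885^(-0.66) ≈ 0.0507.
MPK < 0.079, so the economy is dynamically inefficient (over-saving).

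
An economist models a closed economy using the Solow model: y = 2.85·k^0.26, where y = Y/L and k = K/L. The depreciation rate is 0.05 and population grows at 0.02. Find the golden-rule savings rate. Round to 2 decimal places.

s_gold = 0.26

n + δ = 0.02 + 0.05 = 0.07.
At the golden rule MPK = n+δ, and in any Cobb-Douglas steady state s = (n+δ)·k/y = MPK·k/y = capital's share 0.26.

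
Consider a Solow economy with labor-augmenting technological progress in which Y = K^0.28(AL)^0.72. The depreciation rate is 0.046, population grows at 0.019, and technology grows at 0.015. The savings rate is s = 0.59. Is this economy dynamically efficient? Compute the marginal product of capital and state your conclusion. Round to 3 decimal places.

dynamically inefficient; MPK ≈ 0.038

Capital per effective worker breaks even when investment replaces (n + g + δ)·k; here n + g + δ = 0.08.
Steady-state k*: s·k^0.28 = 0.08·k gives k* = (0.59/0.08)^(1/0.72) ≈ 16.0408.
MPK = 0.28·16.0408^(-0.72) ≈ 0.0380.
MPK < n+g+δ = 0.08, so the economy is dynamically inefficient (over-saving).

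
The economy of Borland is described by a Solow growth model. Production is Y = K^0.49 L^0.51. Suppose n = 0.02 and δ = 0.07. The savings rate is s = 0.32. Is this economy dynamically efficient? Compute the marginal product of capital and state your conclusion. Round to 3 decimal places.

dynamically efficient; MPK ≈ 0.138

The effective depreciation rate is n + δ = 0.02 + 0.07 = 0.09.
Steady-state k*: s·k^0.49 = 0.09·k gives k* = (0.32/0.09)^(1/0.51) ≈ 12.0285.
MPK = 0.49·12.0285^(-0.51) ≈ 0.1378.
MPK > n+δ = 0.09, so the economy is dynamically efficient (under-saving).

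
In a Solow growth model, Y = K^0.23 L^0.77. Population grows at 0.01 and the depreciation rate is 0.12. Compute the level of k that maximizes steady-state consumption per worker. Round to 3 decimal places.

k_gold ≈ 2.098

Break-even investment rate: n + δ = 0.01 + 0.12 = 0.13.
Golden rule sets MPK = n+δ: 0.23·k^(0.23−1) = 0.13, so k_gold = (0.23/0.13)^(1/0.77) ≈ 2.0980.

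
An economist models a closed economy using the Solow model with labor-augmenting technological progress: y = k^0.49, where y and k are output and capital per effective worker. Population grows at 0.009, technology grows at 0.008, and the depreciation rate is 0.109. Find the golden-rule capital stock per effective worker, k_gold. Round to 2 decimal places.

The effective depreciation rate is n + g + δ = 0.009 + 0.008 + 0.109 = 0.126.
Setting f'(k) = n+g+δ gives 0.49·k^(0.49−1) = 0.126, hence k_gold = (0.49/0.126)^(1/0.51) ≈ 14.3391.

k_gold ≈ 14.34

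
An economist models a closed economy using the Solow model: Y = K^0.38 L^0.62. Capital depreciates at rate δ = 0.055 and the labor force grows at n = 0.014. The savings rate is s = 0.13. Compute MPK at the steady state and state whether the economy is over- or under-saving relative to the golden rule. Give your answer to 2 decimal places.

under-saving; MPK ≈ 0.20

Break-even investment rate: n + δ = 0.014 + 0.055 = 0.069.
Steady-state k*: s·k^0.38 = 0.069·k gives k* = (0.13/0.069)^(1/0.62) ≈ 2.7778.
MPK = 0.38·2.7778^(-0.62) ≈ 0.2017.
MPK > n+δ = 0.069, so the economy is dynamically efficient (under-saving).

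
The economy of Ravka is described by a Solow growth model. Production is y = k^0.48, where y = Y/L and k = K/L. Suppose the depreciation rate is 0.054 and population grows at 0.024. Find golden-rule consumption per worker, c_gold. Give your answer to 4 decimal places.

The effective depreciation rate is n + δ = 0.024 + 0.054 = 0.078.
Maximizing c = f(k) − (n+δ)·k gives f'(k) = n+δ, i.e. 0.48·k^(0.48−1) = 0.078, so k_gold = (0.48/0.078)^(1/0.52) ≈ 32.9298.
y_gold = 32.9298^0.48 ≈ 5.3511.
c_gold = y_gold − (n+δ)·k_gold = 5.3511 − 0.078·32.9298 ≈ 2.7826.

c_gold ≈ 2.7826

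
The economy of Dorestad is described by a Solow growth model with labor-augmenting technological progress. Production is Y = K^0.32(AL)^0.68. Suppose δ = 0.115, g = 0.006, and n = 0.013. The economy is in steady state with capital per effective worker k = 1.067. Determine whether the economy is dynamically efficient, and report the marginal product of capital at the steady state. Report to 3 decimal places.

dynamically efficient; MPK ≈ 0.306

Capital per effective worker breaks even when investment replaces (n + g + δ)·k; here n + g + δ = 0.134.
MPK = 0.32·k^(0.32−1) = 0.32·1.067^(-0.68) ≈ 0.3062.
MPK > 0.134, so the economy is dynamically efficient (under-saving).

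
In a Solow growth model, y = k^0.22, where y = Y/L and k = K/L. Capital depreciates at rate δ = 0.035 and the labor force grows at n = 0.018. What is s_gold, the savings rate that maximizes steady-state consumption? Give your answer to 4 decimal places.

s_gold = 0.2200

n + δ = 0.018 + 0.035 = 0.053.
At the golden rule MPK = n+δ, and in any Cobb-Douglas steady state s = (n+δ)·k/y = MPK·k/y = capital's share 0.22.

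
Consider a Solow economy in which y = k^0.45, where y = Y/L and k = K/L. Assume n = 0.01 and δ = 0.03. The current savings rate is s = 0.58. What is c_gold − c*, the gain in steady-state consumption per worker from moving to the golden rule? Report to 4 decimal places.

Δc ≈ 0.2396

Capital per worker breaks even when investment replaces (n + δ)·k; here n + δ = 0.04.
Current steady state (s = 0.58): k* = (0.58/0.04)^(1/0.55) ≈ 129.2939, y* = 129.2939^0.45 ≈ 8.9168, c* = (1−0.58)·8.9168 ≈ 3.7451.
At the golden rule the marginal product of capital equals n+δ: 0.45·k^(0.45−1) = 0.04. Solving, k_gold = (0.45/0.04)^(1/0.55) ≈ 81.5054.
y_gold = 81.5054^0.45 ≈ 7.2449, c_gold = y_gold − 0.04·k_gold ≈ 3.9847.
Gain: Δc = 3.9847 − 3.7451 ≈ 0.2396.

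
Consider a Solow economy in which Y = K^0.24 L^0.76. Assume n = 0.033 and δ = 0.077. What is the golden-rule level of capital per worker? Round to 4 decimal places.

Break-even investment rate: n + δ = 0.033 + 0.077 = 0.11.
At the golden rule the marginal product of capital equals n+δ: 0.24·k^(0.24−1) = 0.11. Solving, k_gold = (0.24/0.11)^(1/0.76) ≈ 2.7913.

k_gold ≈ 2.7913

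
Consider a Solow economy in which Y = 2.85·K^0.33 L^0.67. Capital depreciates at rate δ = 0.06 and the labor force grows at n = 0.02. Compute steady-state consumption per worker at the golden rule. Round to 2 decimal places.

c_gold ≈ 6.43

The effective depreciation rate is n + δ = 0.02 + 0.06 = 0.08.
Setting f'(k) = n+δ gives 0.33·2.85·k^(0.33−1) = 0.08, hence k_gold = (0.33·2.85/0.08)^(1/0.67) ≈ 39.5746.
y_gold = 2.85·39.5746^0.33 ≈ 9.5938.
c_gold = y_gold − (n+δ)·k_gold = 9.5938 − 0.08·39.5746 ≈ 6.4279.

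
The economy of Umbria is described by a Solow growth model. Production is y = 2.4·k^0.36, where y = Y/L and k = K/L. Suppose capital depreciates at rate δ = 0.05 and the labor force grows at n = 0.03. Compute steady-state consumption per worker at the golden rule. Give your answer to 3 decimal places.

c_gold ≈ 5.857

n + δ = 0.03 + 0.05 = 0.08.
At the golden rule the marginal product of capital equals n+δ: 0.36·2.4·k^(0.36−1) = 0.08. Solving, k_gold = (0.36·2.4/0.08)^(1/0.64) ≈ 41.1836.
y_gold = 2.4·41.1836^0.36 ≈ 9.1519.
c_gold = y_gold − (n+δ)·k_gold = 9.1519 − 0.08·41.1836 ≈ 5.8572.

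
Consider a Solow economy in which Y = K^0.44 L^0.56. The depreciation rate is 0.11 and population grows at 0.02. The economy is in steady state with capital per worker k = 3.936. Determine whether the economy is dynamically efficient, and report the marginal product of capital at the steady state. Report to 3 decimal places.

dynamically efficient; MPK ≈ 0.204

The effective depreciation rate is n + δ = 0.02 + 0.11 = 0.13.
MPK = 0.44·k^(0.44−1) = 0.44·3.936^(-0.56) ≈ 0.2043.
MPK > 0.13, so the economy is dynamically efficient (under-saving).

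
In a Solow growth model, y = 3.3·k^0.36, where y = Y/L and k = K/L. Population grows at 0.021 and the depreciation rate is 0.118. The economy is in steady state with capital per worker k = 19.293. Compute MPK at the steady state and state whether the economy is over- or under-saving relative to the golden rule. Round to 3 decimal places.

Capital per worker breaks even when investment replaces (n + δ)·k; here n + δ = 0.139.
MPK = 0.36·3.3·k^(0.36−1) = 0.36·3.3·19.293^(-0.64) ≈ 0.1787.
MPK > 0.139, so the economy is dynamically efficient (under-saving).

under-saving; MPK ≈ 0.179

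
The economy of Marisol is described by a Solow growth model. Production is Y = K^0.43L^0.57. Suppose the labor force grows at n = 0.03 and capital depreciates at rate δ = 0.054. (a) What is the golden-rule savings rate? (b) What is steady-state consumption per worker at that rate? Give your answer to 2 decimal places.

Break-even investment rate: n + δ = 0.03 + 0.054 = 0.084.
For Cobb-Douglas, s_gold equals capital's share: s_gold = 0.43.
Maximizing c = f(k) − (n+δ)·k gives f'(k) = n+δ, i.e. 0.43·k^(0.43−1) = 0.084, so k_gold = (0.43/0.084)^(1/0.57) ≈ 17.5465.
y_gold = 17.5465^0.43 ≈ 3.4277; c_gold = (1−0.43)·y_gold ≈ 1.9538.

(a) s_gold = 0.43; (b) c_gold ≈ 1.95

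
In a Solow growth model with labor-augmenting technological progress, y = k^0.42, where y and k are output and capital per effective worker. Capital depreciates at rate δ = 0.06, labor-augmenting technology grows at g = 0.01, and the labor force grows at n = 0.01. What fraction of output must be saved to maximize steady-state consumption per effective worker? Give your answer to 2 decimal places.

The effective depreciation rate is n + g + δ = 0.01 + 0.01 + 0.06 = 0.08.
At the golden rule MPK = n+g+δ, and in any Cobb-Douglas steady state s = (n+g+δ)·k/y = MPK·k/y = capital's share 0.42.

s_gold = 0.42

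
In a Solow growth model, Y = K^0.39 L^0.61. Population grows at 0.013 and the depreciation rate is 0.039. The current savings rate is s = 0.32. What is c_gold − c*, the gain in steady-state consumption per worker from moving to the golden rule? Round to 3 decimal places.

Δc ≈ 0.039

Capital per worker breaks even when investment replaces (n + δ)·k; here n + δ = 0.052.
Current steady state (s = 0.32): k* = (0.32/0.052)^(1/0.61) ≈ 19.6645, y* = 19.6645^0.39 ≈ 3.1955, c* = (1−0.32)·3.1955 ≈ 2.1729.
Maximizing c = f(k) − (n+δ)·k gives f'(k) = n+δ, i.e. 0.39·k^(0.39−1) = 0.052, so k_gold = (0.39/0.052)^(1/0.61) ≈ 27.1974.
y_gold = 27.1974^0.39 ≈ 3.6263, c_gold = y_gold − 0.052·k_gold ≈ 2.2121.
Gain: Δc = 2.2121 − 2.1729 ≈ 0.0391.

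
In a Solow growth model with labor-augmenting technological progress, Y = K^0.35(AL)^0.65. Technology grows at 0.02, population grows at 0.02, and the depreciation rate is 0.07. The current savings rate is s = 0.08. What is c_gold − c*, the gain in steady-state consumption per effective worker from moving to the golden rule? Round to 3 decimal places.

Δc ≈ 0.437

n + g + δ = 0.02 + 0.02 + 0.07 = 0.11.
Current steady state (s = 0.08): k* = (0.08/0.11)^(1/0.65) ≈ 0.6127, y* = 0.6127^0.35 ≈ 0.8424, c* = (1−0.08)·0.8424 ≈ 0.7750.
Maximizing c = f(k) − (n+g+δ)·k gives f'(k) = n+g+δ, i.e. 0.35·k^(0.35−1) = 0.11, so k_gold = (0.35/0.11)^(1/0.65) ≈ 5.9340.
y_gold = 5.9340^0.35 ≈ 1.8650, c_gold = y_gold − 0.11·k_gold ≈ 1.2122.
Gain: Δc = 1.2122 − 0.7750 ≈ 0.4372.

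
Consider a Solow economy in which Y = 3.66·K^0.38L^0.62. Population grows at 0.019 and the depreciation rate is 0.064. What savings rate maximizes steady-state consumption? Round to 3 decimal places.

s_gold = 0.380

n + δ = 0.019 + 0.064 = 0.083.
At the golden rule MPK = n+δ, and in any Cobb-Douglas steady state s = (n+δ)·k/y = MPK·k/y = capital's share 0.38.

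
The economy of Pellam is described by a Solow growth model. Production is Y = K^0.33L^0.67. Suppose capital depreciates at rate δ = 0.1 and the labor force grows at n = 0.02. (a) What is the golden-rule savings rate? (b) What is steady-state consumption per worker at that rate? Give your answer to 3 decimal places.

(a) s_gold = 0.330; (b) c_gold ≈ 1.103

n + δ = 0.02 + 0.1 = 0.12.
For Cobb-Douglas, s_gold equals capital's share: s_gold = 0.33.
At the golden rule the marginal product of capital equals n+δ: 0.33·k^(0.33−1) = 0.12. Solving, k_gold = (0.33/0.12)^(1/0.67) ≈ 4.5261.
y_gold = 4.5261^0.33 ≈ 1.6458; c_gold = (1−0.33)·y_gold ≈ 1.1027.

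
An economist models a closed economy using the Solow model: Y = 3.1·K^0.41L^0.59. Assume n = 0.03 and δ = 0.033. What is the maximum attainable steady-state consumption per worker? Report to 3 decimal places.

c_gold ≈ 14.755

Break-even investment rate: n + δ = 0.03 + 0.033 = 0.063.
At the golden rule the marginal product of capital equals n+δ: 0.41·3.1·k^(0.41−1) = 0.063. Solving, k_gold = (0.41·3.1/0.063)^(1/0.59) ≈ 162.7548.
y_gold = 3.1·162.7548^0.41 ≈ 25.0087.
c_gold = y_gold − (n+δ)·k_gold = 25.0087 − 0.063·162.7548 ≈ 14.7551.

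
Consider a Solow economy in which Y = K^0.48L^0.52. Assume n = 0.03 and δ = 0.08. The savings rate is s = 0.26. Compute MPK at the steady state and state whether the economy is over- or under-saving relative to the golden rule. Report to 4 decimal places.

The effective depreciation rate is n + δ = 0.03 + 0.08 = 0.11.
Steady-state k*: s·k^0.48 = 0.11·k gives k* = (0.26/0.11)^(1/0.52) ≈ 5.2291.
MPK = 0.48·5.2291^(-0.52) ≈ 0.2031.
MPK > n+δ = 0.11, so the economy is dynamically efficient (under-saving).

under-saving; MPK ≈ 0.2031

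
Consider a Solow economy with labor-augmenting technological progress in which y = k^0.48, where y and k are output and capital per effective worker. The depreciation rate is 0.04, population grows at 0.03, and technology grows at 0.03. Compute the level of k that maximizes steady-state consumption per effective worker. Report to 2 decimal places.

Break-even investment rate: n + g + δ = 0.03 + 0.03 + 0.04 = 0.1.
At the golden rule the marginal product of capital equals n+g+δ: 0.48·k^(0.48−1) = 0.1. Solving, k_gold = (0.48/0.1)^(1/0.52) ≈ 20.4211.

k_gold ≈ 20.42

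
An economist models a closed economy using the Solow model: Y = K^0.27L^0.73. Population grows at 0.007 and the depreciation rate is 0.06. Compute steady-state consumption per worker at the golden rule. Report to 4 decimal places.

n + δ = 0.007 + 0.06 = 0.067.
Golden rule sets MPK = n+δ: 0.27·k^(0.27−1) = 0.067, so k_gold = (0.27/0.067)^(1/0.73) ≈ 6.7478.
y_gold = 6.7478^0.27 ≈ 1.6745.
c_gold = y_gold − (n+δ)·k_gold = 1.6745 − 0.067·6.7478 ≈ 1.2224.

c_gold ≈ 1.2224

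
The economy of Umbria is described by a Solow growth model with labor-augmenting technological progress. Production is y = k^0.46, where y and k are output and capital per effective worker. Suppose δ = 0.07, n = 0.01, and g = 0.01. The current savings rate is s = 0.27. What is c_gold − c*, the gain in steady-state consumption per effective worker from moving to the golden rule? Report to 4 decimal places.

Δc ≈ 0.3064

The effective depreciation rate is n + g + δ = 0.01 + 0.01 + 0.07 = 0.09.
Current steady state (s = 0.27): k* = (0.27/0.09)^(1/0.54) ≈ 7.6482, y* = 7.6482^0.46 ≈ 2.5494, c* = (1−0.27)·2.5494 ≈ 1.8611.
Maximizing c = f(k) − (n+g+δ)·k gives f'(k) = n+g+δ, i.e. 0.46·k^(0.46−1) = 0.09, so k_gold = (0.46/0.09)^(1/0.54) ≈ 20.5147.
y_gold = 20.5147^0.46 ≈ 4.0137, c_gold = y_gold − 0.09·k_gold ≈ 2.1674.
Gain: Δc = 2.1674 − 1.8611 ≈ 0.3064.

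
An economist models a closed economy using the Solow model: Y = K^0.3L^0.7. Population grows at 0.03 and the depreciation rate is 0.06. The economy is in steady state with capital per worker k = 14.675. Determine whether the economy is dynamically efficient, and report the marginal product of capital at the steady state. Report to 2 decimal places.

dynamically inefficient; MPK ≈ 0.05

The effective depreciation rate is n + δ = 0.03 + 0.06 = 0.09.
MPK = 0.3·k^(0.3−1) = 0.3·14.675^(-0.7) ≈ 0.0458.
MPK < 0.09, so the economy is dynamically inefficient (over-saving).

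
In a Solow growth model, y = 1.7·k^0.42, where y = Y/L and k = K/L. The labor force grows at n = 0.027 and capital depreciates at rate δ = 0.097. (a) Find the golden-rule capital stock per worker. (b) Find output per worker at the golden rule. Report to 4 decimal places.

Break-even investment rate: n + δ = 0.027 + 0.097 = 0.124.
Golden rule sets MPK = n+δ: 0.42·1.7·k^(0.42−1) = 0.124, so k_gold = (0.42·1.7/0.124)^(1/0.58) ≈ 20.4560.
y_gold = 1.7·20.4560^0.42 ≈ 6.0394.

(a) k_gold ≈ 20.4560; (b) y_gold ≈ 6.0394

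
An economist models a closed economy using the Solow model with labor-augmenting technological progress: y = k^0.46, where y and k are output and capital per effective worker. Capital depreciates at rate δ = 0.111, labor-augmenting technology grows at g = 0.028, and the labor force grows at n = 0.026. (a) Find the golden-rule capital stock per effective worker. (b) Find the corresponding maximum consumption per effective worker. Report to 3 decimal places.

(a) k_gold ≈ 6.677; (b) c_gold ≈ 1.293

n + g + δ = 0.026 + 0.028 + 0.111 = 0.165.
Setting f'(k) = n+g+δ gives 0.46·k^(0.46−1) = 0.165, hence k_gold = (0.46/0.165)^(1/0.54) ≈ 6.6770.
y_gold = 6.6770^0.46 ≈ 2.3950; c_gold = y_gold − 0.165·k_gold ≈ 1.2933.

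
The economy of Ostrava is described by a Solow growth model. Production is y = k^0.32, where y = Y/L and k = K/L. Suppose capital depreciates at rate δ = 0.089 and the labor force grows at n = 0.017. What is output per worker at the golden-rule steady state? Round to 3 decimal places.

Break-even investment rate: n + δ = 0.017 + 0.089 = 0.106.
At the golden rule the marginal product of capital equals n+δ: 0.32·k^(0.32−1) = 0.106. Solving, k_gold = (0.32/0.106)^(1/0.68) ≈ 5.0775.
Output: y_gold = k_gold^0.32 = 5.0775^0.32 ≈ 1.6819.

y_gold ≈ 1.682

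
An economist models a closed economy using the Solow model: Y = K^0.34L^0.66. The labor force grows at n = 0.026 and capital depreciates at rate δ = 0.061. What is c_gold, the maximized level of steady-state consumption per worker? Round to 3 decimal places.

c_gold ≈ 1.332

Break-even investment rate: n + δ = 0.026 + 0.061 = 0.087.
Golden rule sets MPK = n+δ: 0.34·k^(0.34−1) = 0.087, so k_gold = (0.34/0.087)^(1/0.66) ≈ 7.8869.
y_gold = 7.8869^0.34 ≈ 2.0181.
c_gold = y_gold − (n+δ)·k_gold = 2.0181 − 0.087·7.8869 ≈ 1.3320.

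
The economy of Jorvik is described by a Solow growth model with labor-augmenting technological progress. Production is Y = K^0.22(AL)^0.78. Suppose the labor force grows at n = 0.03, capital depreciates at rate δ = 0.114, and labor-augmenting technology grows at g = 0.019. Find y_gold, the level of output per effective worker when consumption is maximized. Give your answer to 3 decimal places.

y_gold ≈ 1.088

The effective depreciation rate is n + g + δ = 0.03 + 0.019 + 0.114 = 0.163.
Setting f'(k) = n+g+δ gives 0.22·k^(0.22−1) = 0.163, hence k_gold = (0.22/0.163)^(1/0.78) ≈ 1.4688.
Output: y_gold = k_gold^0.22 = 1.4688^0.22 ≈ 1.0883.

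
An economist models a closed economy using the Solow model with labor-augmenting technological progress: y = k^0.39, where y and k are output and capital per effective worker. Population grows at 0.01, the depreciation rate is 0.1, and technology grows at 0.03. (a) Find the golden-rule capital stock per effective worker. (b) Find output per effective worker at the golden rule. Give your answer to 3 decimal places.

(a) k_gold ≈ 5.363; (b) y_gold ≈ 1.925

The effective depreciation rate is n + g + δ = 0.01 + 0.03 + 0.1 = 0.14.
Setting f'(k) = n+g+δ gives 0.39·k^(0.39−1) = 0.14, hence k_gold = (0.39/0.14)^(1/0.61) ≈ 5.3630.
y_gold = 5.3630^0.39 ≈ 1.9252.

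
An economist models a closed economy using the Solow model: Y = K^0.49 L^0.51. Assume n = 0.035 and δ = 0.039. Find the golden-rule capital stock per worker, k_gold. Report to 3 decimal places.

Capital per worker breaks even when investment replaces (n + δ)·k; here n + δ = 0.074.
At the golden rule the marginal product of capital equals n+δ: 0.49·k^(0.49−1) = 0.074. Solving, k_gold = (0.49/0.074)^(1/0.51) ≈ 40.7131.

k_gold ≈ 40.713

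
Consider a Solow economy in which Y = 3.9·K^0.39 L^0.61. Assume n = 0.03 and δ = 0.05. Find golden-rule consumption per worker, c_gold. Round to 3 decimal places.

c_gold ≈ 15.637

Capital per worker breaks even when investment replaces (n + δ)·k; here n + δ = 0.08.
Golden rule sets MPK = n+δ: 0.39·3.9·k^(0.39−1) = 0.08, so k_gold = (0.39·3.9/0.08)^(1/0.61) ≈ 124.9642.
y_gold = 3.9·124.9642^0.39 ≈ 25.6337.
c_gold = y_gold − (n+δ)·k_gold = 25.6337 − 0.08·124.9642 ≈ 15.6365.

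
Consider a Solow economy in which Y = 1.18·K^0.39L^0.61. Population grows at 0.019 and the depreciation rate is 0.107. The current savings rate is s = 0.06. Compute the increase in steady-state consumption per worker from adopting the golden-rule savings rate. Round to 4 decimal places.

n + δ = 0.019 + 0.107 = 0.126.
Current steady state (s = 0.06): k* = (0.06·1.18/0.126)^(1/0.61) ≈ 0.3887, y* = 1.18·0.3887^0.39 ≈ 0.8163, c* = (1−0.06)·0.8163 ≈ 0.7673.
At the golden rule the marginal product of capital equals n+δ: 0.39·1.18·k^(0.39−1) = 0.126. Solving, k_gold = (0.39·1.18/0.126)^(1/0.61) ≈ 8.3610.
y_gold = 1.18·8.3610^0.39 ≈ 2.7012, c_gold = y_gold − 0.126·k_gold ≈ 1.6478.
Gain: Δc = 1.6478 − 0.7673 ≈ 0.8805.

Δc ≈ 0.8805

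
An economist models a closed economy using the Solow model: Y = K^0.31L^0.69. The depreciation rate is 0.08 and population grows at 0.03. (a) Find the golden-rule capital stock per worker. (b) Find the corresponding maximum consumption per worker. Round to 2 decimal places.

n + δ = 0.03 + 0.08 = 0.11.
Golden rule sets MPK = n+δ: 0.31·k^(0.31−1) = 0.11, so k_gold = (0.31/0.11)^(1/0.69) ≈ 4.4888.
y_gold = 4.4888^0.31 ≈ 1.5928; c_gold = y_gold − 0.11·k_gold ≈ 1.0990.

(a) k_gold ≈ 4.49; (b) c_gold ≈ 1.10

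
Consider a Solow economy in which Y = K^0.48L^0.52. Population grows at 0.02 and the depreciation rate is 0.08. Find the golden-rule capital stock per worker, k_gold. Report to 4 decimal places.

The effective depreciation rate is n + δ = 0.02 + 0.08 = 0.1.
Setting f'(k) = n+δ gives 0.48·k^(0.48−1) = 0.1, hence k_gold = (0.48/0.1)^(1/0.52) ≈ 20.4211.

k_gold ≈ 20.4211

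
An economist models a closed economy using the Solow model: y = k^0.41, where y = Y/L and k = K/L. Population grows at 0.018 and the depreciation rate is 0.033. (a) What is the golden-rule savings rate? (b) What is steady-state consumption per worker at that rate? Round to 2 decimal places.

Capital per worker breaks even when investment replaces (n + δ)·k; here n + δ = 0.051.
For Cobb-Douglas, s_gold equals capital's share: s_gold = 0.41.
Golden rule sets MPK = n+δ: 0.41·k^(0.41−1) = 0.051, so k_gold = (0.41/0.051)^(1/0.59) ≈ 34.2185.
y_gold = 34.2185^0.41 ≈ 4.2564; c_gold = (1−0.41)·y_gold ≈ 2.5113.

(a) s_gold = 0.41; (b) c_gold ≈ 2.51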